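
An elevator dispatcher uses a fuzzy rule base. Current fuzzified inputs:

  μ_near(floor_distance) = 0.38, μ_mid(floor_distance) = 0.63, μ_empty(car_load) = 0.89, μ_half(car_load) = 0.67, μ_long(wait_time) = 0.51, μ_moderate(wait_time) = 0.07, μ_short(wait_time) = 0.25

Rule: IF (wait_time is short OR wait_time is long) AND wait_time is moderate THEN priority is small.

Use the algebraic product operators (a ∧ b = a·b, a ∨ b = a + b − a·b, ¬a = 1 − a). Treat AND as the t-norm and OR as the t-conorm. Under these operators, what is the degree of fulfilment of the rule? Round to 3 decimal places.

firing strength: (short=0.25 OR long=0.51) = 0.6325; AND[a·b] with moderate=0.07 → w = 0.0443

0.044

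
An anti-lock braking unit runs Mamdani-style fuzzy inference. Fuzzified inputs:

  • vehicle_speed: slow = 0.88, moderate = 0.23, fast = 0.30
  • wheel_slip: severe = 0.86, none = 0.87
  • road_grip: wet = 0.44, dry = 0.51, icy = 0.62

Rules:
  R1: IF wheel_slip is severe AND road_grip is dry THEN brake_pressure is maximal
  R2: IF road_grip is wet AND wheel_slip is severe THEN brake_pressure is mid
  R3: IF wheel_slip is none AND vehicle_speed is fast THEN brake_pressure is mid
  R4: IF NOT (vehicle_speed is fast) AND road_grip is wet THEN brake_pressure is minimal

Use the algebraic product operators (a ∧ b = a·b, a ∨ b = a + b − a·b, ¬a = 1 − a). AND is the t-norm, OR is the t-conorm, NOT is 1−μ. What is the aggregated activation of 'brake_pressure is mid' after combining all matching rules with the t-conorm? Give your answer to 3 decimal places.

R1: severe=0.86, dry=0.51; AND[a·b] → w = 0.4386
R2: wet=0.44, severe=0.86; AND[a·b] → w = 0.3784
R3: none=0.87, fast=0.30; AND[a·b] → w = 0.2610
R4: ¬fast=1−0.30=0.70, wet=0.44; AND[a·b] → w = 0.3080
Rules with consequent 'mid': {R2, R3} → strengths 0.3784, 0.2610
Aggregate via t-conorm [a + b − a·b]: 0.5406

0.541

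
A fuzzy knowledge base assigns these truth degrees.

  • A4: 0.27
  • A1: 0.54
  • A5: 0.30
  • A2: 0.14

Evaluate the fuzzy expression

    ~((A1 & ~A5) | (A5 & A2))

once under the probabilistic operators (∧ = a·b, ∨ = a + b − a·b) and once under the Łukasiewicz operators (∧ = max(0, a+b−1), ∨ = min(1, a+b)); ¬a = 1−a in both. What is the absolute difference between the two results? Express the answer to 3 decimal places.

Under probabilistic:
  ~A5 = 1 − 0.3000 = 0.7000
  A1 & ~A5 = a·b on (0.5400, 0.7000) = 0.3780
  A5 & A2 = a·b on (0.3000, 0.1400) = 0.0420
  (A1 & ~A5) | (A5 & A2) = a + b − a·b on (0.3780, 0.0420) = 0.4041
  ~((A1 & ~A5) | (A5 & A2)) = 1 − 0.4041 = 0.5959
  → value = 0.5959
Under Łukasiewicz:
  ~A5 = 1 − 0.30 = 0.70
  A1 & ~A5 = max(0, a+b−1) on (0.54, 0.70) = 0.24
  A5 & A2 = max(0, a+b−1) on (0.30, 0.14) = 0.00
  (A1 & ~A5) | (A5 & A2) = min(1, a+b) on (0.24, 0.00) = 0.24
  ~((A1 & ~A5) | (A5 & A2)) = 1 − 0.24 = 0.76
  → value = 0.7600
|0.5959 − 0.7600| = 0.164

0.164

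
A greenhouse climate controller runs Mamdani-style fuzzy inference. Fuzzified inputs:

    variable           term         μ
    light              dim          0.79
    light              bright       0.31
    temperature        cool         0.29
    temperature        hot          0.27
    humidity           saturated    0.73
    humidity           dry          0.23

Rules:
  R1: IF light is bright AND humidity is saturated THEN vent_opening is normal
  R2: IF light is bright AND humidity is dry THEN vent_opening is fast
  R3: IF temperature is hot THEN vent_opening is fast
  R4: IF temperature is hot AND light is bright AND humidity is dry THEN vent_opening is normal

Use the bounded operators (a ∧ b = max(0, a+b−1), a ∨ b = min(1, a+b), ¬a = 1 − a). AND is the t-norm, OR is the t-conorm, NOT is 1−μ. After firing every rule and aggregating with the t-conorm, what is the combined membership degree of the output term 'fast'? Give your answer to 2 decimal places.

R1: bright=0.31, saturated=0.73; AND[max(0, a+b−1)] → w = 0.04
R2: bright=0.31, dry=0.23; AND[max(0, a+b−1)] → w = 0.00
R3: hot=0.27 → w = 0.27
R4: hot=0.27, bright=0.31, dry=0.23; AND[max(0, a+b−1)] → w = 0.00
Rules with consequent 'fast': {R2, R3} → strengths 0.00, 0.27
Aggregate via t-conorm [min(1, a+b)]: 0.27

0.27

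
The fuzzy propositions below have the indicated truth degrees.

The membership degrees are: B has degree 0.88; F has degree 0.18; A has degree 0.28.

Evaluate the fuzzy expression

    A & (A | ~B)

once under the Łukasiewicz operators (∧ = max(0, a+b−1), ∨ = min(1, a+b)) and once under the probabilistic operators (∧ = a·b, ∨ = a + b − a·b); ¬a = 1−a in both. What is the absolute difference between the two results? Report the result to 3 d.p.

0.103

Under Łukasiewicz:
  ~B = 1 − 0.88 = 0.12
  A | ~B = min(1, a+b) on (0.28, 0.12) = 0.40
  A & (A | ~B) = max(0, a+b−1) on (0.28, 0.40) = 0.00
  → value = 0.0000
Under probabilistic:
  ~B = 1 − 0.8800 = 0.1200
  A | ~B = a + b − a·b on (0.2800, 0.1200) = 0.3664
  A & (A | ~B) = a·b on (0.2800, 0.3664) = 0.1026
  → value = 0.1026
|0.0000 − 0.1026| = 0.103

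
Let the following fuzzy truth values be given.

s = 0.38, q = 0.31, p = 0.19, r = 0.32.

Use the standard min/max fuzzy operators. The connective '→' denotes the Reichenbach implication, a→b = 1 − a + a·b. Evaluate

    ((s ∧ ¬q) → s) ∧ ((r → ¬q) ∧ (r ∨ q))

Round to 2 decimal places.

0.32

¬q = 1 − 0.31 = 0.69
s ∧ ¬q = min(a, b) on (0.38, 0.69) = 0.38
(s ∧ ¬q) → s  [Reichenbach: 1 − a + a·b] with a=0.38, b=0.38 → 0.76
¬q = 1 − 0.31 = 0.69
r → ¬q  [Reichenbach: 1 − a + a·b] with a=0.32, b=0.69 → 0.90
r ∨ q = max(a, b) on (0.32, 0.31) = 0.32
(r → ¬q) ∧ (r ∨ q) = min(a, b) on (0.90, 0.32) = 0.32
((s ∧ ¬q) → s) ∧ ((r → ¬q) ∧ (r ∨ q)) = min(a, b) on (0.76, 0.32) = 0.32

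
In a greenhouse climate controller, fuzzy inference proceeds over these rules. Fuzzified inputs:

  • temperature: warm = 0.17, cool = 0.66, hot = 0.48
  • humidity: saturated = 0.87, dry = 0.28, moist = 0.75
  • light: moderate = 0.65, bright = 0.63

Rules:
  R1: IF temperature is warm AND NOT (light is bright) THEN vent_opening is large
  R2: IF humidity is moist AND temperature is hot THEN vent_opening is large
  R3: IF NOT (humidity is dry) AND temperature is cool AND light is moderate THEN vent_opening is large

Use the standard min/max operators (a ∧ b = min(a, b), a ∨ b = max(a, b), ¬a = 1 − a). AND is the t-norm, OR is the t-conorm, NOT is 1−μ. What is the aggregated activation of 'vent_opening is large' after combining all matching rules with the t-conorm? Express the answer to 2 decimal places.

0.65

R1: warm=0.17, ¬bright=1−0.63=0.37; AND[min(a, b)] → w = 0.17
R2: moist=0.75, hot=0.48; AND[min(a, b)] → w = 0.48
R3: ¬dry=1−0.28=0.72, cool=0.66, moderate=0.65; AND[min(a, b)] → w = 0.65
Rules with consequent 'large': {R1, R2, R3} → strengths 0.17, 0.48, 0.65
Aggregate via t-conorm [max(a, b)]: 0.65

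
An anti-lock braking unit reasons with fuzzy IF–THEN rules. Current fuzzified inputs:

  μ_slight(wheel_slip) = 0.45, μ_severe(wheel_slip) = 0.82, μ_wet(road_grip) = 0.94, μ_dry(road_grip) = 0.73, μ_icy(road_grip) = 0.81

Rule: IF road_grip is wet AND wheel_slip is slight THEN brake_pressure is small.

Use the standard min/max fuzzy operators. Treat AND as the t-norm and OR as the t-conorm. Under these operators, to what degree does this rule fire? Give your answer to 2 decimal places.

firing strength: wet=0.94, slight=0.45; AND[min(a, b)] → w = 0.45

0.45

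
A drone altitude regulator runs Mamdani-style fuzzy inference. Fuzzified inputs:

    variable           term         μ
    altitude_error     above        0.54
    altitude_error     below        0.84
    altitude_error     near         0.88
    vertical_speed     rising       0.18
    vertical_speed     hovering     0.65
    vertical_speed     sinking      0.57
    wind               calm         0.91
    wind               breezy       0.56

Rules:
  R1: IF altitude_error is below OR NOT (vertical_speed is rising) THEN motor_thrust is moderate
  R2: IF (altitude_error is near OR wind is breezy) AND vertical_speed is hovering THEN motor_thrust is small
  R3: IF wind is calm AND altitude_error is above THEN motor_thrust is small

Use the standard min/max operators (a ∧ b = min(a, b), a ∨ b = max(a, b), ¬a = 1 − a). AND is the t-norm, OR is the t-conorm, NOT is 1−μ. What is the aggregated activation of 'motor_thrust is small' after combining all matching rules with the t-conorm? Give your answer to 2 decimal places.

R1: below=0.84, ¬rising=1−0.18=0.82; OR[max(a, b)] → w = 0.84
R2: (near=0.88 OR breezy=0.56) = 0.88; AND[min(a, b)] with hovering=0.65 → w = 0.65
R3: calm=0.91, above=0.54; AND[min(a, b)] → w = 0.54
Rules with consequent 'small': {R2, R3} → strengths 0.65, 0.54
Aggregate via t-conorm [max(a, b)]: 0.65

0.65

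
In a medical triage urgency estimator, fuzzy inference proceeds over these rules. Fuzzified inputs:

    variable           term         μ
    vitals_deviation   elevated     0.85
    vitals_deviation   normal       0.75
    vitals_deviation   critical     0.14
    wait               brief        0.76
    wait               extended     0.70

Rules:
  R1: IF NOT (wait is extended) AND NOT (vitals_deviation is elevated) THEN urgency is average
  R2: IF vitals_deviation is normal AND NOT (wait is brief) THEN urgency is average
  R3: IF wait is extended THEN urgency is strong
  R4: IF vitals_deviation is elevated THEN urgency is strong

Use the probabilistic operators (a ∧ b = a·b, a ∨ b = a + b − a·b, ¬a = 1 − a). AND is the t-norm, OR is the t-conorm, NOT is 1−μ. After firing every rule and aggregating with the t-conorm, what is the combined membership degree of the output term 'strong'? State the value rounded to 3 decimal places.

0.955

R1: ¬extended=1−0.70=0.30, ¬elevated=1−0.85=0.15; AND[a·b] → w = 0.0450
R2: normal=0.75, ¬brief=1−0.76=0.24; AND[a·b] → w = 0.1800
R3: extended=0.70 → w = 0.7000
R4: elevated=0.85 → w = 0.8500
Rules with consequent 'strong': {R3, R4} → strengths 0.7000, 0.8500
Aggregate via t-conorm [a + b − a·b]: 0.9550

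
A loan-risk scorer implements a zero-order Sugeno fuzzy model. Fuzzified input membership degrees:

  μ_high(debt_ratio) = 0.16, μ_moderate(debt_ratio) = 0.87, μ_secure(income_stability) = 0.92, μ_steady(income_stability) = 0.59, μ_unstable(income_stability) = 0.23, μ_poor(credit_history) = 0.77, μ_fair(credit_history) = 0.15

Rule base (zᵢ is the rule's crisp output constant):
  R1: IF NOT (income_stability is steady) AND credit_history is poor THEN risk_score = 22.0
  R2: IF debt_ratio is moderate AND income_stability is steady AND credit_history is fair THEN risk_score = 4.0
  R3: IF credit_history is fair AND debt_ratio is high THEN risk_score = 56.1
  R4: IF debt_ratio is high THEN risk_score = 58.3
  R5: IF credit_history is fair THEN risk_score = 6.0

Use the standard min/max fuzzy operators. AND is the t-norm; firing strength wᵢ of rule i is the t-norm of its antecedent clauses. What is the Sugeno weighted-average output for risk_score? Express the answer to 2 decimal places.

R1 (z=22.0): ¬steady=1−0.59=0.41, poor=0.77; AND[min(a, b)] → w = 0.41
R2 (z=4.0): moderate=0.87, steady=0.59, fair=0.15; AND[min(a, b)] → w = 0.15
R3 (z=56.1): fair=0.15, high=0.16; AND[min(a, b)] → w = 0.15
R4 (z=58.3): high=0.16 → w = 0.16
R5 (z=6.0): fair=0.15 → w = 0.15
Weighted average = (0.41·22.0 + 0.15·4.0 + 0.15·56.1 + 0.16·58.3 + 0.15·6.0) / (0.41 + 0.15 + 0.15 + 0.16 + 0.15)
  = 28.2630 / 1.0200 = 27.71

27.71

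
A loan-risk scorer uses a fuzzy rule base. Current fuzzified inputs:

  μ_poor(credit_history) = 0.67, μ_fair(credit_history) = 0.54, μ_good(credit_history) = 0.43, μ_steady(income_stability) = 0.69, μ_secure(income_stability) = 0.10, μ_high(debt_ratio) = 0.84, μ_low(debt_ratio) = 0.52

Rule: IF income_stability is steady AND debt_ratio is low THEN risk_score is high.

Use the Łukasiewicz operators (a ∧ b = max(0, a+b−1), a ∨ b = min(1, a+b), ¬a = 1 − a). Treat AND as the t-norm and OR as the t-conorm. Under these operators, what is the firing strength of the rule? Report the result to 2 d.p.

firing strength: steady=0.69, low=0.52; AND[max(0, a+b−1)] → w = 0.21

0.21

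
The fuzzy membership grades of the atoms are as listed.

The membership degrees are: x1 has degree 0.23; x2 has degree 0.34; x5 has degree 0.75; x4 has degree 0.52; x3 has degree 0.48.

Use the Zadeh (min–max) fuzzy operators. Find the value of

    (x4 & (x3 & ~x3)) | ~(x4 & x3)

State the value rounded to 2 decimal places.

0.52

~x3 = 1 − 0.48 = 0.52
x3 & ~x3 = min(a, b) on (0.48, 0.52) = 0.48
x4 & (x3 & ~x3) = min(a, b) on (0.52, 0.48) = 0.48
x4 & x3 = min(a, b) on (0.52, 0.48) = 0.48
~(x4 & x3) = 1 − 0.48 = 0.52
(x4 & (x3 & ~x3)) | ~(x4 & x3) = max(a, b) on (0.48, 0.52) = 0.52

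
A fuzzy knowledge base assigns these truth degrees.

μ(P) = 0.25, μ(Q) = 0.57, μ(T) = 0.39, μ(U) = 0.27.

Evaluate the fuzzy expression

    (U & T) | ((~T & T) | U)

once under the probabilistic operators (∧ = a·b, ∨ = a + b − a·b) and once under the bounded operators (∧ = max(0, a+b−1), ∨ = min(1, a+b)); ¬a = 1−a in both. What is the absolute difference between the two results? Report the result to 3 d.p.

0.232

Under probabilistic:
  U & T = a·b on (0.2700, 0.3900) = 0.1053
  ~T = 1 − 0.3900 = 0.6100
  ~T & T = a·b on (0.6100, 0.3900) = 0.2379
  (~T & T) | U = a + b − a·b on (0.2379, 0.2700) = 0.4437
  (U & T) | ((~T & T) | U) = a + b − a·b on (0.1053, 0.4437) = 0.5022
  → value = 0.5022
Under bounded:
  U & T = max(0, a+b−1) on (0.27, 0.39) = 0.00
  ~T = 1 − 0.39 = 0.61
  ~T & T = max(0, a+b−1) on (0.61, 0.39) = 0.00
  (~T & T) | U = min(1, a+b) on (0.00, 0.27) = 0.27
  (U & T) | ((~T & T) | U) = min(1, a+b) on (0.00, 0.27) = 0.27
  → value = 0.2700
|0.5022 − 0.2700| = 0.232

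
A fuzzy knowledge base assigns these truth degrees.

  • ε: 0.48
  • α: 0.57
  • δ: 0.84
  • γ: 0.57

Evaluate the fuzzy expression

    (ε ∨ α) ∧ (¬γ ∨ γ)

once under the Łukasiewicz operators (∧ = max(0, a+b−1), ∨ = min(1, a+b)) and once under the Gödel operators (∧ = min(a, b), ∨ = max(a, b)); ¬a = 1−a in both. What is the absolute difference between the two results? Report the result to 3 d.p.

0.430

Under Łukasiewicz:
  ε ∨ α = min(1, a+b) on (0.48, 0.57) = 1.00
  ¬γ = 1 − 0.57 = 0.43
  ¬γ ∨ γ = min(1, a+b) on (0.43, 0.57) = 1.00
  (ε ∨ α) ∧ (¬γ ∨ γ) = max(0, a+b−1) on (1.00, 1.00) = 1.00
  → value = 1.0000
Under Gödel:
  ε ∨ α = max(a, b) on (0.48, 0.57) = 0.57
  ¬γ = 1 − 0.57 = 0.43
  ¬γ ∨ γ = max(a, b) on (0.43, 0.57) = 0.57
  (ε ∨ α) ∧ (¬γ ∨ γ) = min(a, b) on (0.57, 0.57) = 0.57
  → value = 0.5700
|1.0000 − 0.5700| = 0.430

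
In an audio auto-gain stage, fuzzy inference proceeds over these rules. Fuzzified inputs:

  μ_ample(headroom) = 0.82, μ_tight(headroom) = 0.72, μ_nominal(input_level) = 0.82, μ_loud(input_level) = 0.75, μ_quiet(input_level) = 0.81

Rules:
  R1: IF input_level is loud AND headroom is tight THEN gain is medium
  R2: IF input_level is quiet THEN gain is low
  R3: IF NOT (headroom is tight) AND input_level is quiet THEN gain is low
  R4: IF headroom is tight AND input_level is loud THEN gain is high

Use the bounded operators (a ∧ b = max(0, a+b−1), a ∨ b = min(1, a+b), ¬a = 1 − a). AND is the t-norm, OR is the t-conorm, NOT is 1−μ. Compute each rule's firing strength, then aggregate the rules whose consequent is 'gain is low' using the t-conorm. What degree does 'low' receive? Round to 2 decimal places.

R1: loud=0.75, tight=0.72; AND[max(0, a+b−1)] → w = 0.47
R2: quiet=0.81 → w = 0.81
R3: ¬tight=1−0.72=0.28, quiet=0.81; AND[max(0, a+b−1)] → w = 0.09
R4: tight=0.72, loud=0.75; AND[max(0, a+b−1)] → w = 0.47
Rules with consequent 'low': {R2, R3} → strengths 0.81, 0.09
Aggregate via t-conorm [min(1, a+b)]: 0.90

0.90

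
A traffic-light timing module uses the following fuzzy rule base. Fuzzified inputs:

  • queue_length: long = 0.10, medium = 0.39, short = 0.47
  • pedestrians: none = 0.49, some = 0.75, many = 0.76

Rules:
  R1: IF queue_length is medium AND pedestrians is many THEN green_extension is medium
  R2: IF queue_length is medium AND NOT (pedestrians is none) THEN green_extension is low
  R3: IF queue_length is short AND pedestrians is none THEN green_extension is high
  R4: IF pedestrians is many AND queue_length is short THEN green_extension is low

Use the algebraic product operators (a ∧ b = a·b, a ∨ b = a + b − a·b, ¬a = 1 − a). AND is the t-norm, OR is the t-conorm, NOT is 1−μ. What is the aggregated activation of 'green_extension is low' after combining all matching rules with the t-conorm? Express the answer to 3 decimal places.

0.485

R1: medium=0.39, many=0.76; AND[a·b] → w = 0.2964
R2: medium=0.39, ¬none=1−0.49=0.51; AND[a·b] → w = 0.1989
R3: short=0.47, none=0.49; AND[a·b] → w = 0.2303
R4: many=0.76, short=0.47; AND[a·b] → w = 0.3572
Rules with consequent 'low': {R2, R4} → strengths 0.1989, 0.3572
Aggregate via t-conorm [a + b − a·b]: 0.4851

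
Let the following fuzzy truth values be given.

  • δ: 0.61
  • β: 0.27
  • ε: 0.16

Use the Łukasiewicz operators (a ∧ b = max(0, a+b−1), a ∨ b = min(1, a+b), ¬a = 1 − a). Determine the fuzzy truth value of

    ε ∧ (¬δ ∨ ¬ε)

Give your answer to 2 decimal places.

0.16

¬δ = 1 − 0.61 = 0.39
¬ε = 1 − 0.16 = 0.84
¬δ ∨ ¬ε = min(1, a+b) on (0.39, 0.84) = 1.00
ε ∧ (¬δ ∨ ¬ε) = max(0, a+b−1) on (0.16, 1.00) = 0.16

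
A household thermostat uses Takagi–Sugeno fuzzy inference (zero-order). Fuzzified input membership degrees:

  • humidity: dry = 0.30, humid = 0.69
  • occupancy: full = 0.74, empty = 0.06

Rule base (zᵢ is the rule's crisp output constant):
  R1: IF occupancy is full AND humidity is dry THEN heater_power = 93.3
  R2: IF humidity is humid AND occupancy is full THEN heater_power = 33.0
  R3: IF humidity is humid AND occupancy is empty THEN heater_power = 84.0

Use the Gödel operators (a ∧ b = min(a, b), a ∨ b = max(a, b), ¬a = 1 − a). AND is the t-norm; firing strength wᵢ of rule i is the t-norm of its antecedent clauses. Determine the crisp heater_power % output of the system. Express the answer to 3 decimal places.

R1 (z=93.3): full=0.74, dry=0.30; AND[min(a, b)] → w = 0.30
R2 (z=33.0): humid=0.69, full=0.74; AND[min(a, b)] → w = 0.69
R3 (z=84.0): humid=0.69, empty=0.06; AND[min(a, b)] → w = 0.06
Weighted average = (0.30·93.3 + 0.69·33.0 + 0.06·84.0) / (0.30 + 0.69 + 0.06)
  = 55.8000 / 1.0500 = 53.143

53.143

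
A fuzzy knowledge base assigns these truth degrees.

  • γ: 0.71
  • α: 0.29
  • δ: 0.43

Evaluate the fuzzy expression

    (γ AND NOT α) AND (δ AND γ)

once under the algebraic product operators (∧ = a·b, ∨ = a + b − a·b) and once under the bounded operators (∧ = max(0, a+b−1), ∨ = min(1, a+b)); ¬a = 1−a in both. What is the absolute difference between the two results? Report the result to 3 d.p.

Under algebraic product:
  NOT α = 1 − 0.2900 = 0.7100
  γ AND NOT α = a·b on (0.7100, 0.7100) = 0.5041
  δ AND γ = a·b on (0.4300, 0.7100) = 0.3053
  (γ AND NOT α) AND (δ AND γ) = a·b on (0.5041, 0.3053) = 0.1539
  → value = 0.1539
Under bounded:
  NOT α = 1 − 0.29 = 0.71
  γ AND NOT α = max(0, a+b−1) on (0.71, 0.71) = 0.42
  δ AND γ = max(0, a+b−1) on (0.43, 0.71) = 0.14
  (γ AND NOT α) AND (δ AND γ) = max(0, a+b−1) on (0.42, 0.14) = 0.00
  → value = 0.0000
|0.1539 − 0.0000| = 0.154

0.154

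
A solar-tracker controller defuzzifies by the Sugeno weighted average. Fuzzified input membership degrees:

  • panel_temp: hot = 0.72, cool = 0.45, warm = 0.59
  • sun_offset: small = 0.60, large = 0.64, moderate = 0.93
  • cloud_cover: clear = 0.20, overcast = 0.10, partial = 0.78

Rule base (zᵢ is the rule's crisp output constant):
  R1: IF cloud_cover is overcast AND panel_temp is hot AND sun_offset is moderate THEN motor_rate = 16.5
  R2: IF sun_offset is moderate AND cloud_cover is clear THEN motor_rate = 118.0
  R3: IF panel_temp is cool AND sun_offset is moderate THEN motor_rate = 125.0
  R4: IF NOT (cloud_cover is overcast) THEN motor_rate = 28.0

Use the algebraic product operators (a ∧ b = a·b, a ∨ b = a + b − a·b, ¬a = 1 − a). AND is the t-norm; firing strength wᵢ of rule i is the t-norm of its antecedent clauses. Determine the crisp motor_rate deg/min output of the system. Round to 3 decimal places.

R1 (z=16.5): overcast=0.10, hot=0.72, moderate=0.93; AND[a·b] → w = 0.0670
R2 (z=118.0): moderate=0.93, clear=0.20; AND[a·b] → w = 0.1860
R3 (z=125.0): cool=0.45, moderate=0.93; AND[a·b] → w = 0.4185
R4 (z=28.0): ¬overcast=1−0.10=0.90 → w = 0.9000
Weighted average = (0.0670·16.5 + 0.1860·118.0 + 0.4185·125.0 + 0.9000·28.0) / (0.0670 + 0.1860 + 0.4185 + 0.9000)
  = 100.5653 / 1.5715 = 63.995

63.995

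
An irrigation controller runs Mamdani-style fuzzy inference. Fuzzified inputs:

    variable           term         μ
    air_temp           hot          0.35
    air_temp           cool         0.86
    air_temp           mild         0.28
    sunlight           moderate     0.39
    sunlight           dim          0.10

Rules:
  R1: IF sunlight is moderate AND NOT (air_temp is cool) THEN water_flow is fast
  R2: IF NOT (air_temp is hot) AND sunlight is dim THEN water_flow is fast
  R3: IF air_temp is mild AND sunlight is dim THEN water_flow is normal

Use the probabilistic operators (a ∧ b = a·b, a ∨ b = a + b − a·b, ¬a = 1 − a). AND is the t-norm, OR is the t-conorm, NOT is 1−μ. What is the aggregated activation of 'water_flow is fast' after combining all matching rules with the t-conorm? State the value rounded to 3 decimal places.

R1: moderate=0.39, ¬cool=1−0.86=0.14; AND[a·b] → w = 0.0546
R2: ¬hot=1−0.35=0.65, dim=0.10; AND[a·b] → w = 0.0650
R3: mild=0.28, dim=0.10; AND[a·b] → w = 0.0280
Rules with consequent 'fast': {R1, R2} → strengths 0.0546, 0.0650
Aggregate via t-conorm [a + b − a·b]: 0.1161

0.116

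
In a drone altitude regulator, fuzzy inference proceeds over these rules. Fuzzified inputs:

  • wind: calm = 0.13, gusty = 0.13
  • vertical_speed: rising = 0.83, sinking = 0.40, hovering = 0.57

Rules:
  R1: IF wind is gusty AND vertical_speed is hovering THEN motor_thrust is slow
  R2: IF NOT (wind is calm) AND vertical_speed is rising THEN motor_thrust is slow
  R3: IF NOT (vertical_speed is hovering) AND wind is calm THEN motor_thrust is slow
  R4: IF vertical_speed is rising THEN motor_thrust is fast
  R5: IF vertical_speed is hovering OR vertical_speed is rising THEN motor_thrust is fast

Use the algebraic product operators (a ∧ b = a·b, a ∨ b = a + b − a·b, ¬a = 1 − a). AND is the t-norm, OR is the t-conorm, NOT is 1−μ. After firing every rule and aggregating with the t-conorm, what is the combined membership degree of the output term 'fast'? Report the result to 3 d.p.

0.988

R1: gusty=0.13, hovering=0.57; AND[a·b] → w = 0.0741
R2: ¬calm=1−0.13=0.87, rising=0.83; AND[a·b] → w = 0.7221
R3: ¬hovering=1−0.57=0.43, calm=0.13; AND[a·b] → w = 0.0559
R4: rising=0.83 → w = 0.8300
R5: hovering=0.57, rising=0.83; OR[a + b − a·b] → w = 0.9269
Rules with consequent 'fast': {R4, R5} → strengths 0.8300, 0.9269
Aggregate via t-conorm [a + b − a·b]: 0.9876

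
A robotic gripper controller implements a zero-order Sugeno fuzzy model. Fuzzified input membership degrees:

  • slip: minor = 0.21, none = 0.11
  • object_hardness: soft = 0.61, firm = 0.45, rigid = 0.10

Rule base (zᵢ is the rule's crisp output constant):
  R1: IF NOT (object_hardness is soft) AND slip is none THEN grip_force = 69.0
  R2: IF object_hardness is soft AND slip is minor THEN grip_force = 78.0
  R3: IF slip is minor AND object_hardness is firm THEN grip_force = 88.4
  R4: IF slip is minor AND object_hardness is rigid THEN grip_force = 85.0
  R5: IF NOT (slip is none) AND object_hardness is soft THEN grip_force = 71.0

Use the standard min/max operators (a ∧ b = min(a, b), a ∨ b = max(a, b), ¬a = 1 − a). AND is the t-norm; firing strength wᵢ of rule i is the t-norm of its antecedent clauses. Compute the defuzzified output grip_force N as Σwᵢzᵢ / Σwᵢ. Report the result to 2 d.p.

R1 (z=69.0): ¬soft=1−0.61=0.39, none=0.11; AND[min(a, b)] → w = 0.11
R2 (z=78.0): soft=0.61, minor=0.21; AND[min(a, b)] → w = 0.21
R3 (z=88.4): minor=0.21, firm=0.45; AND[min(a, b)] → w = 0.21
R4 (z=85.0): minor=0.21, rigid=0.10; AND[min(a, b)] → w = 0.10
R5 (z=71.0): ¬none=1−0.11=0.89, soft=0.61; AND[min(a, b)] → w = 0.61
Weighted average = (0.11·69.0 + 0.21·78.0 + 0.21·88.4 + 0.10·85.0 + 0.61·71.0) / (0.11 + 0.21 + 0.21 + 0.10 + 0.61)
  = 94.3440 / 1.2400 = 76.08

76.08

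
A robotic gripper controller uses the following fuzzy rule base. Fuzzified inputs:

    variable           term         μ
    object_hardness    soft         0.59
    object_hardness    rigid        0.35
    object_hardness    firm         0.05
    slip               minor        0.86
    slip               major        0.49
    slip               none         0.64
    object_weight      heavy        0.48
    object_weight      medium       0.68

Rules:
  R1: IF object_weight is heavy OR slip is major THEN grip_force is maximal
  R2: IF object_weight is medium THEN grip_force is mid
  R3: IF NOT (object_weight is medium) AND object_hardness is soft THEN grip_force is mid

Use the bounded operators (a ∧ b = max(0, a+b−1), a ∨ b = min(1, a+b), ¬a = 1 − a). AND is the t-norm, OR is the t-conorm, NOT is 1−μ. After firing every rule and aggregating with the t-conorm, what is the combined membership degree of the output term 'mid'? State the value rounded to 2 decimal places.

R1: heavy=0.48, major=0.49; OR[min(1, a+b)] → w = 0.97
R2: medium=0.68 → w = 0.68
R3: ¬medium=1−0.68=0.32, soft=0.59; AND[max(0, a+b−1)] → w = 0.00
Rules with consequent 'mid': {R2, R3} → strengths 0.68, 0.00
Aggregate via t-conorm [min(1, a+b)]: 0.68

0.68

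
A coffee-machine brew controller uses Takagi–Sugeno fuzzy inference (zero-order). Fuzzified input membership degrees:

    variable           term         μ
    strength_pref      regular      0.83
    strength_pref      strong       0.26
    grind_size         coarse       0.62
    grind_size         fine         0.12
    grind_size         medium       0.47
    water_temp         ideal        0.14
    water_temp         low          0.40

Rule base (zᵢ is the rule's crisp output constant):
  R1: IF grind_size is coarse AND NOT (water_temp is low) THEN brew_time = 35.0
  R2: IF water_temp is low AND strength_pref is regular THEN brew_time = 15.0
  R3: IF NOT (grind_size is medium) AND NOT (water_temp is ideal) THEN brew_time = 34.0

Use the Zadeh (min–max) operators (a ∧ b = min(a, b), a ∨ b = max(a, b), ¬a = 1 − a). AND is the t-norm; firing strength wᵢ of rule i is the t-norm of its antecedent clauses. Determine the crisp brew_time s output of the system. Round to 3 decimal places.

29.425

R1 (z=35.0): coarse=0.62, ¬low=1−0.40=0.60; AND[min(a, b)] → w = 0.60
R2 (z=15.0): low=0.40, regular=0.83; AND[min(a, b)] → w = 0.40
R3 (z=34.0): ¬medium=1−0.47=0.53, ¬ideal=1−0.14=0.86; AND[min(a, b)] → w = 0.53
Weighted average = (0.60·35.0 + 0.40·15.0 + 0.53·34.0) / (0.60 + 0.40 + 0.53)
  = 45.0200 / 1.5300 = 29.425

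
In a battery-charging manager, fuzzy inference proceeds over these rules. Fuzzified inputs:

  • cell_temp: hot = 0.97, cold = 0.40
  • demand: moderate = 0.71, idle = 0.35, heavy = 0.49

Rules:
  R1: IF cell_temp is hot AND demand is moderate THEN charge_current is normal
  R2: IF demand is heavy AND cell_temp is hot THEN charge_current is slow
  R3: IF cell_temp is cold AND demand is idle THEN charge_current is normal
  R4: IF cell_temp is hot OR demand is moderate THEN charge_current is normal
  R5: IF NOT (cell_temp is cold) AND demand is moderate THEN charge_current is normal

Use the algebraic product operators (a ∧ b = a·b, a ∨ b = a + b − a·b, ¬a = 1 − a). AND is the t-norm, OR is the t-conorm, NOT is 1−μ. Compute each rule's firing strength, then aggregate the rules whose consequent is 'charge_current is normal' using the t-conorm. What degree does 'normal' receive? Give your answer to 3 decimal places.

R1: hot=0.97, moderate=0.71; AND[a·b] → w = 0.6887
R2: heavy=0.49, hot=0.97; AND[a·b] → w = 0.4753
R3: cold=0.40, idle=0.35; AND[a·b] → w = 0.1400
R4: hot=0.97, moderate=0.71; OR[a + b − a·b] → w = 0.9913
R5: ¬cold=1−0.40=0.60, moderate=0.71; AND[a·b] → w = 0.4260
Rules with consequent 'normal': {R1, R3, R4, R5} → strengths 0.6887, 0.1400, 0.9913, 0.4260
Aggregate via t-conorm [a + b − a·b]: 0.9987

0.999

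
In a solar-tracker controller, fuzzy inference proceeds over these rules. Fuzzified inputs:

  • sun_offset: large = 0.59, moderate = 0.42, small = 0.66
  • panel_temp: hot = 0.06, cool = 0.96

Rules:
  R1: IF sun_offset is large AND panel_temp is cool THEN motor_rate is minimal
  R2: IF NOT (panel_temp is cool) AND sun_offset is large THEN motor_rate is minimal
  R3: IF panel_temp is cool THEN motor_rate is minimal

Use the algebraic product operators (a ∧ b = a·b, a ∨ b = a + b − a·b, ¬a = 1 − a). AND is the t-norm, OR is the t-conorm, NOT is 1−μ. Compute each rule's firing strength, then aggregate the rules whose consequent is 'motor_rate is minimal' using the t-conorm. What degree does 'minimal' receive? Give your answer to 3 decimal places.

0.983

R1: large=0.59, cool=0.96; AND[a·b] → w = 0.5664
R2: ¬cool=1−0.96=0.04, large=0.59; AND[a·b] → w = 0.0236
R3: cool=0.96 → w = 0.9600
Rules with consequent 'minimal': {R1, R2, R3} → strengths 0.5664, 0.0236, 0.9600
Aggregate via t-conorm [a + b − a·b]: 0.9831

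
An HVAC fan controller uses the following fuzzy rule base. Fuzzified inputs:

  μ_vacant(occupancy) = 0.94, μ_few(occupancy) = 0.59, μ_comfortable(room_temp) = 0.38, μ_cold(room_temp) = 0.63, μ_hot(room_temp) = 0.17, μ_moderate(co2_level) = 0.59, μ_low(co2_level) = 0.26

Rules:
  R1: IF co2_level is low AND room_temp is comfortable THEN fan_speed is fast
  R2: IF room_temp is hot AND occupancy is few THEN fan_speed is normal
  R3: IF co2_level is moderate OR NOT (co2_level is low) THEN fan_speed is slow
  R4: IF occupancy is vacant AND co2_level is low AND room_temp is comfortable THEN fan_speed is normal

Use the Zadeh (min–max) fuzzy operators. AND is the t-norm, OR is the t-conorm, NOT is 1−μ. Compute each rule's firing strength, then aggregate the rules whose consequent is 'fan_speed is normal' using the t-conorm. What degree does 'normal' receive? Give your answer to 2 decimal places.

0.26

R1: low=0.26, comfortable=0.38; AND[min(a, b)] → w = 0.26
R2: hot=0.17, few=0.59; AND[min(a, b)] → w = 0.17
R3: moderate=0.59, ¬low=1−0.26=0.74; OR[max(a, b)] → w = 0.74
R4: vacant=0.94, low=0.26, comfortable=0.38; AND[min(a, b)] → w = 0.26
Rules with consequent 'normal': {R2, R4} → strengths 0.17, 0.26
Aggregate via t-conorm [max(a, b)]: 0.26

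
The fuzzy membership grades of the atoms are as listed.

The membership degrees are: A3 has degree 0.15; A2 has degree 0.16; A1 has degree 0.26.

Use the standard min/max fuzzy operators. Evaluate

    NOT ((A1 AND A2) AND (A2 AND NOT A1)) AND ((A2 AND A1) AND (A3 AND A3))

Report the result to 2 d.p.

0.15

A1 AND A2 = min(a, b) on (0.26, 0.16) = 0.16
NOT A1 = 1 − 0.26 = 0.74
A2 AND NOT A1 = min(a, b) on (0.16, 0.74) = 0.16
(A1 AND A2) AND (A2 AND NOT A1) = min(a, b) on (0.16, 0.16) = 0.16
NOT ((A1 AND A2) AND (A2 AND NOT A1)) = 1 − 0.16 = 0.84
A2 AND A1 = min(a, b) on (0.16, 0.26) = 0.16
A3 AND A3 = min(a, b) on (0.15, 0.15) = 0.15
(A2 AND A1) AND (A3 AND A3) = min(a, b) on (0.16, 0.15) = 0.15
NOT ((A1 AND A2) AND (A2 AND NOT A1)) AND ((A2 AND A1) AND (A3 AND A3)) = min(a, b) on (0.84, 0.15) = 0.15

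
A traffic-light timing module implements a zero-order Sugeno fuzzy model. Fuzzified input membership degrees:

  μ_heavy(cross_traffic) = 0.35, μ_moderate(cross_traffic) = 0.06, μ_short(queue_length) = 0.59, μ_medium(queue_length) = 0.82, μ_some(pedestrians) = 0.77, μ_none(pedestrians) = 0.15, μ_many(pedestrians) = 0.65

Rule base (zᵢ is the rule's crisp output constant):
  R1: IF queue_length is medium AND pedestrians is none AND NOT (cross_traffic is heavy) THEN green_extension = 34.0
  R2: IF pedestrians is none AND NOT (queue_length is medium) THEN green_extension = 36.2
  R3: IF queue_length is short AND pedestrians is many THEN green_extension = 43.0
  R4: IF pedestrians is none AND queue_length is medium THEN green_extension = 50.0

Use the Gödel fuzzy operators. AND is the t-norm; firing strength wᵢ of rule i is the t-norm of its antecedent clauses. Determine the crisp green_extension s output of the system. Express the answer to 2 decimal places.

41.73

R1 (z=34.0): medium=0.82, none=0.15, ¬heavy=1−0.35=0.65; AND[min(a, b)] → w = 0.15
R2 (z=36.2): none=0.15, ¬medium=1−0.82=0.18; AND[min(a, b)] → w = 0.15
R3 (z=43.0): short=0.59, many=0.65; AND[min(a, b)] → w = 0.59
R4 (z=50.0): none=0.15, medium=0.82; AND[min(a, b)] → w = 0.15
Weighted average = (0.15·34.0 + 0.15·36.2 + 0.59·43.0 + 0.15·50.0) / (0.15 + 0.15 + 0.59 + 0.15)
  = 43.4000 / 1.0400 = 41.73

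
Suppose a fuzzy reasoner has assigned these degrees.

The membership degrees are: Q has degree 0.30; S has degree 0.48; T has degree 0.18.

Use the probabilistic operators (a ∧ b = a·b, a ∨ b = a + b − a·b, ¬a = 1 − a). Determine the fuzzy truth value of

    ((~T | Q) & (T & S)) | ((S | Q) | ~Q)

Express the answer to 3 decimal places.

0.899

~T = 1 − 0.1800 = 0.8200
~T | Q = a + b − a·b on (0.8200, 0.3000) = 0.8740
T & S = a·b on (0.1800, 0.4800) = 0.0864
(~T | Q) & (T & S) = a·b on (0.8740, 0.0864) = 0.0755
S | Q = a + b − a·b on (0.4800, 0.3000) = 0.6360
~Q = 1 − 0.3000 = 0.7000
(S | Q) | ~Q = a + b − a·b on (0.6360, 0.7000) = 0.8908
((~T | Q) & (T & S)) | ((S | Q) | ~Q) = a + b − a·b on (0.0755, 0.8908) = 0.8990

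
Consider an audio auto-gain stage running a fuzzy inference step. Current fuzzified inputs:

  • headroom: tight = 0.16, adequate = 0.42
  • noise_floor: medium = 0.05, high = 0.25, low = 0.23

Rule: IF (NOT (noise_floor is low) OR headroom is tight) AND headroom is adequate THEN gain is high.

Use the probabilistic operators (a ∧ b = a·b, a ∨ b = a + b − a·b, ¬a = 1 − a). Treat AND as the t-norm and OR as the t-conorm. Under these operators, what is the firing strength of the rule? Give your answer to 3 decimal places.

0.339

firing strength: (¬low=1−0.23=0.77 OR tight=0.16) = 0.8068; AND[a·b] with adequate=0.42 → w = 0.3389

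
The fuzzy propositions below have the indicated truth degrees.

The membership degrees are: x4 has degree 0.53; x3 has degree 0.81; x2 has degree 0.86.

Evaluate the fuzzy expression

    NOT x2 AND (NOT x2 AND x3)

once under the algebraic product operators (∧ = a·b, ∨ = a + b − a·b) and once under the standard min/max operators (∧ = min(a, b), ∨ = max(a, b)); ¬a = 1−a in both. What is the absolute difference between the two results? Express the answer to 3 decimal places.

0.124

Under algebraic product:
  NOT x2 = 1 − 0.8600 = 0.1400
  NOT x2 = 1 − 0.8600 = 0.1400
  NOT x2 AND x3 = a·b on (0.1400, 0.8100) = 0.1134
  NOT x2 AND (NOT x2 AND x3) = a·b on (0.1400, 0.1134) = 0.0159
  → value = 0.0159
Under standard min/max:
  NOT x2 = 1 − 0.86 = 0.14
  NOT x2 = 1 − 0.86 = 0.14
  NOT x2 AND x3 = min(a, b) on (0.14, 0.81) = 0.14
  NOT x2 AND (NOT x2 AND x3) = min(a, b) on (0.14, 0.14) = 0.14
  → value = 0.1400
|0.0159 − 0.1400| = 0.124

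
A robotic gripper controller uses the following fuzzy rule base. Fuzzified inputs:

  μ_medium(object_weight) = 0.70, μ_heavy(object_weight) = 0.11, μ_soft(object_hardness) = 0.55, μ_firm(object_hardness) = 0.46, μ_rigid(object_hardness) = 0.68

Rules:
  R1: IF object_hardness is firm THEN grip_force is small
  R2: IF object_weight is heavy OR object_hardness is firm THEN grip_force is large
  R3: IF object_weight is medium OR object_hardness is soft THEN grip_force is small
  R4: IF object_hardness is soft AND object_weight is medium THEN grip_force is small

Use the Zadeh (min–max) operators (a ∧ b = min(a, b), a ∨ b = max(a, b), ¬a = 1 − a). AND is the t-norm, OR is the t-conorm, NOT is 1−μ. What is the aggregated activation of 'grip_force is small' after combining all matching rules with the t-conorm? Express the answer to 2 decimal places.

R1: firm=0.46 → w = 0.46
R2: heavy=0.11, firm=0.46; OR[max(a, b)] → w = 0.46
R3: medium=0.70, soft=0.55; OR[max(a, b)] → w = 0.70
R4: soft=0.55, medium=0.70; AND[min(a, b)] → w = 0.55
Rules with consequent 'small': {R1, R3, R4} → strengths 0.46, 0.70, 0.55
Aggregate via t-conorm [max(a, b)]: 0.70

0.70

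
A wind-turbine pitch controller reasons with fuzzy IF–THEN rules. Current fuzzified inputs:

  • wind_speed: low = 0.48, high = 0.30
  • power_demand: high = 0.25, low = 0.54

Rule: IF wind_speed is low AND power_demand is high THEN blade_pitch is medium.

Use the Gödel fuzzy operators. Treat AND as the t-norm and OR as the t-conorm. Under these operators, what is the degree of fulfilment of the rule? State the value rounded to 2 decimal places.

firing strength: low=0.48, high=0.25; AND[min(a, b)] → w = 0.25

0.25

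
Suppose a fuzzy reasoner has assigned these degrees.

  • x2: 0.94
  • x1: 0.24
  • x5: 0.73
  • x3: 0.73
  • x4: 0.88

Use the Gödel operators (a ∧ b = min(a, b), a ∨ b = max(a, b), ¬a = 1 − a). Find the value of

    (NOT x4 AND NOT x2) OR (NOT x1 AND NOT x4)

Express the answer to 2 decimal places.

0.12

NOT x4 = 1 − 0.88 = 0.12
NOT x2 = 1 − 0.94 = 0.06
NOT x4 AND NOT x2 = min(a, b) on (0.12, 0.06) = 0.06
NOT x1 = 1 − 0.24 = 0.76
NOT x4 = 1 − 0.88 = 0.12
NOT x1 AND NOT x4 = min(a, b) on (0.76, 0.12) = 0.12
(NOT x4 AND NOT x2) OR (NOT x1 AND NOT x4) = max(a, b) on (0.06, 0.12) = 0.12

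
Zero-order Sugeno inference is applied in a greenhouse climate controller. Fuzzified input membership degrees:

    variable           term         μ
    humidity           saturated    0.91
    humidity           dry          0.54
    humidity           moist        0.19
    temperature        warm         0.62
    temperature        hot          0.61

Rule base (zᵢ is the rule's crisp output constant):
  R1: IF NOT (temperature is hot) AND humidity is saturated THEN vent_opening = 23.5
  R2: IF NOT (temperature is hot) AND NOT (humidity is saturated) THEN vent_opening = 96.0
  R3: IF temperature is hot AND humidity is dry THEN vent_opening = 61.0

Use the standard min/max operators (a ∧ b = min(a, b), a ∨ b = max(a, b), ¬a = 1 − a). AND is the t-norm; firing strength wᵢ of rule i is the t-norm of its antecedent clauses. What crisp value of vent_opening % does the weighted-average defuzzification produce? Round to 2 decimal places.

R1 (z=23.5): ¬hot=1−0.61=0.39, saturated=0.91; AND[min(a, b)] → w = 0.39
R2 (z=96.0): ¬hot=1−0.61=0.39, ¬saturated=1−0.91=0.09; AND[min(a, b)] → w = 0.09
R3 (z=61.0): hot=0.61, dry=0.54; AND[min(a, b)] → w = 0.54
Weighted average = (0.39·23.5 + 0.09·96.0 + 0.54·61.0) / (0.39 + 0.09 + 0.54)
  = 50.7450 / 1.0200 = 49.75

49.75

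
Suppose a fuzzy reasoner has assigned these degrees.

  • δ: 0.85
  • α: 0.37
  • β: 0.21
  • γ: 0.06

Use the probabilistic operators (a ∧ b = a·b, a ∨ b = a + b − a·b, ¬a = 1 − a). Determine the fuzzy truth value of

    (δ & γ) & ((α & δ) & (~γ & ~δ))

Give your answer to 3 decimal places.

0.002

δ & γ = a·b on (0.8500, 0.0600) = 0.0510
α & δ = a·b on (0.3700, 0.8500) = 0.3145
~γ = 1 − 0.0600 = 0.9400
~δ = 1 − 0.8500 = 0.1500
~γ & ~δ = a·b on (0.9400, 0.1500) = 0.1410
(α & δ) & (~γ & ~δ) = a·b on (0.3145, 0.1410) = 0.0443
(δ & γ) & ((α & δ) & (~γ & ~δ)) = a·b on (0.0510, 0.0443) = 0.0023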